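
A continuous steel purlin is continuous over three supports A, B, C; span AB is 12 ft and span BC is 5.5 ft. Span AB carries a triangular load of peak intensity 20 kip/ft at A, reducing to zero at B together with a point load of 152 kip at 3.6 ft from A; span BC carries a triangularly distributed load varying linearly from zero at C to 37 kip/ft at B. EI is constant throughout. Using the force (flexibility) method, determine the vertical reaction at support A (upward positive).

Take M_B as the redundant. Released structure: two simple spans AB and BC with a hinge at B.
End slopes at the hinge B, treating each span as simply supported:
  span AB: triangular load, peak 20: 7w₀L³/(360EI) = 672/EI
  span AB: point load 152 at a = 3.6: Pab(L + a)/(6LEI) = 995.9/EI
  span BC: triangular load, peak 37: w₀L³/(45EI) = 136.8/EI
  relative rotation θ_0 = (1668 + 136.8)/EI = 1805/EI
A unit hogging moment at B produces rotation L₁/(3EI) + L₂/(3EI) = 5.833/EI.
Compatibility: M_B·(L₁+L₂)/(3EI) = θ_0, giving M_B = 309.4 kip·ft (hogging).
Span AB, ΣM about A with M_B applied at B: R_B^{AB}·12 = 1027 + 309.4, so R_B^{AB} = 111.4 kip and R_A = 272 − 111.4 = 160.6 kip.

R_A = 160.6 kip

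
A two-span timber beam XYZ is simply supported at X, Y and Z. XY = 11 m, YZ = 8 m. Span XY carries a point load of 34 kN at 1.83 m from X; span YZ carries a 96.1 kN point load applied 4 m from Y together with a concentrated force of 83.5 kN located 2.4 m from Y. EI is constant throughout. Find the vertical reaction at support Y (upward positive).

R_Y = 139.9 kN

Insert a hinge at Y; M_Y is the redundant, and each span becomes simply supported.
Discontinuity in slope at Y on the released structure — sum the simple-span end rotations:
  span XY: point load 34 at a = 1.83: Pab(L + a)/(6LEI) = 110.9/EI
  span YZ: point load 96.1 at a = 4: Pab(L + b)/(6LEI) = 384.4/EI
  span YZ: point load 83.5 at a = 2.4: Pab(L + b)/(6LEI) = 318/EI
  relative rotation θ_0 = (110.9 + 702.4)/EI = 813.3/EI
A unit hogging moment at Y produces rotation L₁/(3EI) + L₂/(3EI) = 6.333/EI.
Compatibility: M_Y·(L₁+L₂)/(3EI) = θ_0, giving M_Y = 128.4 kN·m (hogging).
Span XY, ΣM about X with M_Y applied at Y: R_Y^{XY}·11 = 62.22 + 128.4, so R_Y^{XY} = 17.33 kN and R_X = 34 − 17.33 = 16.67 kN.
Span YZ, ΣM about Z: R_Y^{YZ}·8 = 852 + 128.4, so R_Y^{YZ} = 122.6 kN and R_Z = 179.6 − 122.6 = 57.05 kN.
R_Y = 17.33 + 122.6 = 139.9 kN.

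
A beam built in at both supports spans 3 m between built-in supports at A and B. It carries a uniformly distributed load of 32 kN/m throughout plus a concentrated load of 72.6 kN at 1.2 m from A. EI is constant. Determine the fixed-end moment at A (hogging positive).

M_A = 55.36 kN·m

Take the two fixed-end moments M_A, M_B as redundants; the released structure is the simple span AB.
On the primary (simply-supported) span, the end slopes from the loading are:
  at A: UDL 32: wL³/(24EI) = 36/EI
  at B: UDL 32: wL³/(24EI) = 36/EI
  at A: point load 72.6 at a = 1.2: Pab(L + b)/(6LEI) = 41.82/EI
  at B: point load 72.6 at a = 1.2: Pab(L + a)/(6LEI) = 36.59/EI
  θ_A0 = 77.82/EI,  θ_B0 = 72.59/EI
Flexibility coefficients: a unit moment at one end gives L/(3EI) there and L/(6EI) at the far end, so f₁₁ = f₂₂ = 1/EI and f₁₂ = f₂₁ = 0.5/EI.
Compatibility — zero rotation at each built-in end:
  1 M_A + 0.5 M_B = 77.82
  0.5 M_A + 1 M_B = 72.59
Solving the pair gives M_A = 55.36 kN·m and M_B = 44.91 kN·m (hogging).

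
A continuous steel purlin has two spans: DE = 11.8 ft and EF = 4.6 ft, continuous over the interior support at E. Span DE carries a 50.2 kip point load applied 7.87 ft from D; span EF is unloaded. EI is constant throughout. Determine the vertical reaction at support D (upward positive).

Take M_E as the redundant. Released structure: two simple spans DE and EF with a hinge at E.
End slopes at the hinge E, treating each span as simply supported:
  span DE: point load 50.2 at a = 7.87: Pab(L + a)/(6LEI) = 431.4/EI
  relative rotation θ_0 = (431.4 + 0)/EI = 431.4/EI
A unit hogging moment at E produces rotation L₁/(3EI) + L₂/(3EI) = 5.467/EI.
Compatibility: M_E·(L₁+L₂)/(3EI) = θ_0, giving M_E = 78.91 kip·ft (hogging).
Span DE, ΣM about D with M_E applied at E: R_E^{DE}·11.8 = 395.1 + 78.91, so R_E^{DE} = 40.17 kip and R_D = 50.2 − 40.17 = 10.03 kip.

R_D = 10.03 kip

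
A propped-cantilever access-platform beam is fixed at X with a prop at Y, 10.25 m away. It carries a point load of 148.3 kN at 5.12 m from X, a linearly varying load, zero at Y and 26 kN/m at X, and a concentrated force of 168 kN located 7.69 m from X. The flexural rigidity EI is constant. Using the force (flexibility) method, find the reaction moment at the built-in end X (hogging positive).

M_X = 668.8 kN·m

Choose R_Y as the redundant. The primary structure is the cantilever fixed at X.
Deflection at Y on the released cantilever, summing each load's contribution:
  point load 148.3 at a = 5.12: Pa²(3L − a)/(6EI) = 16607/EI
  triangular load, peak 26 at the fixed end: w₀L⁴/(30EI) = 9566/EI
  point load 168 at a = 7.69: Pa²(3L − a)/(6EI) = 38183/EI
  δ_0 = 64356/EI
Flexibility coefficient — unit upward force at Y: δ_{YY} = L³/(3EI) = 359/EI.
Compatibility at Y: δ_0 − R_Y·δ_{YY} = 0, so R_Y = 64356/359 = 179.3 kN.
Moment equilibrium about X: M_X = Σ(load moments about X) − R_Y·L = 2506 − 179.3×10.25 = 668.8 kN·m.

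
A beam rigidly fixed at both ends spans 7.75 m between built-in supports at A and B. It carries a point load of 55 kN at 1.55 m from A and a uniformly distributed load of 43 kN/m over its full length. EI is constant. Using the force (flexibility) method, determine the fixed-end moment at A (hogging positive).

M_A = 269.8 kN·m

Release both end moments; the primary structure is a simply-supported span AB with redundants M_A and M_B.
Simple-span end rotations at A and B under the given loads:
  at A: point load 55 at a = 1.55: Pab(L + b)/(6LEI) = 158.6/EI
  at B: point load 55 at a = 1.55: Pab(L + a)/(6LEI) = 105.7/EI
  at A: UDL 43: wL³/(24EI) = 834/EI
  at B: UDL 43: wL³/(24EI) = 834/EI
  θ_A0 = 992.6/EI,  θ_B0 = 939.7/EI
Flexibility coefficients: a unit moment at one end gives L/(3EI) there and L/(6EI) at the far end, so f₁₁ = f₂₂ = 2.583/EI and f₁₂ = f₂₁ = 1.292/EI.
Compatibility — zero rotation at each built-in end:
  2.583 M_A + 1.292 M_B = 992.6
  1.292 M_A + 2.583 M_B = 939.7
Solving the pair gives M_A = 269.8 kN·m and M_B = 228.9 kN·m (hogging).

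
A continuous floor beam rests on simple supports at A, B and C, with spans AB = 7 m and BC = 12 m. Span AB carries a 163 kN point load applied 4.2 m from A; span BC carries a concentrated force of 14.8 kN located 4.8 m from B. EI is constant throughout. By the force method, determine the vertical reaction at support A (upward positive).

R_A = 50.59 kN

Release continuity at B by inserting a hinge; the redundant is the internal moment M_B. The primary structure is two simply-supported spans AB and BC.
Discontinuity in slope at B on the released structure — sum the simple-span end rotations:
  span AB: point load 163 at a = 4.2: Pab(L + a)/(6LEI) = 511.2/EI
  span BC: point load 14.8 at a = 4.8: Pab(L + b)/(6LEI) = 136.4/EI
  relative rotation θ_0 = (511.2 + 136.4)/EI = 647.6/EI
A unit hogging moment at B produces rotation L₁/(3EI) + L₂/(3EI) = 6.333/EI.
Slope continuity at B: θ_0 = M_B·6.333/EI, so M_B = 647.6/6.333 = 102.2 kN·m (hogging).
Span AB, ΣM about A with M_B applied at B: R_B^{AB}·7 = 684.6 + 102.2, so R_B^{AB} = 112.4 kN and R_A = 163 − 112.4 = 50.59 kN.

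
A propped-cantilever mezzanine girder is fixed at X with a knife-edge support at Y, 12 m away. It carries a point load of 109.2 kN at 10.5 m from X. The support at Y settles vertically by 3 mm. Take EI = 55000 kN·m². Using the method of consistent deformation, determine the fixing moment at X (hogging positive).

Remove the prop at Y; the released (primary) structure is a cantilever built in at X.
Deflection at Y on the released cantilever, summing each load's contribution:
  point load 109.2 at a = 10.5: Pa²(3L − a)/(6EI) = 51167/EI
Flexibility coefficient — unit upward force at Y: δ_{YY} = L³/(3EI) = 576/EI.
With EI = 55000 kN·m²: δ_0 = 0.93031 m and δ_{YY} = 0.010473 m/kN.
Compatibility — the beam at Y must follow the support down by 0.003 m: δ_0 − R_Y·δ_{YY} = 0.003, so R_Y = (0.93031 − 0.003)/0.010473 = 88.55 kN.
Moment equilibrium about X: M_X = Σ(load moments about X) − R_Y·L = 1147 − 88.55×12 = 84.06 kN·m.

M_X = 84.06 kN·m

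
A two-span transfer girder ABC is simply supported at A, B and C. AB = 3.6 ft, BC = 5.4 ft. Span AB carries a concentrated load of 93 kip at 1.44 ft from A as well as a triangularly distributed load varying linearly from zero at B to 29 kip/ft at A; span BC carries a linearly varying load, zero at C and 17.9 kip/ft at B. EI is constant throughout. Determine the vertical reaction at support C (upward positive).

Release continuity at B by inserting a hinge; the redundant is the internal moment M_B. The primary structure is two simply-supported spans AB and BC.
End slopes at the hinge B, treating each span as simply supported:
  span AB: point load 93 at a = 1.44: Pab(L + a)/(6LEI) = 67.5/EI
  span AB: triangular load, peak 29: 7w₀L³/(360EI) = 26.31/EI
  span BC: triangular load, peak 17.9: w₀L³/(45EI) = 62.64/EI
  relative rotation θ_0 = (93.8 + 62.64)/EI = 156.4/EI
A unit hogging moment at B produces rotation L₁/(3EI) + L₂/(3EI) = 3/EI.
Compatibility: M_B·(L₁+L₂)/(3EI) = θ_0, giving M_B = 52.15 kip·ft (hogging).
Span BC, ΣM about C: R_B^{BC}·5.4 = 174 + 52.15, so R_B^{BC} = 41.88 kip and R_C = 48.33 − 41.88 = 6.453 kip.

R_C = 6.453 kip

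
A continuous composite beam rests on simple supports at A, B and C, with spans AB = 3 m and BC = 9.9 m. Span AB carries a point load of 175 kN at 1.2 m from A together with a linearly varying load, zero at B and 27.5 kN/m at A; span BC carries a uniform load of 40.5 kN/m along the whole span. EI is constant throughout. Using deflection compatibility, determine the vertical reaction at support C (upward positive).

Insert a hinge at B; M_B is the redundant, and each span becomes simply supported.
Discontinuity in slope at B on the released structure — sum the simple-span end rotations:
  span AB: point load 175 at a = 1.2: Pab(L + a)/(6LEI) = 88.2/EI
  span AB: triangular load, peak 27.5: 7w₀L³/(360EI) = 14.44/EI
  span BC: UDL 40.5: wL³/(24EI) = 1637/EI
  relative rotation θ_0 = (102.6 + 1637)/EI = 1740/EI
A unit hogging moment at B produces rotation L₁/(3EI) + L₂/(3EI) = 4.3/EI.
Slope continuity at B: θ_0 = M_B·4.3/EI, so M_B = 1740/4.3 = 404.7 kN·m (hogging).
Span BC, ΣM about C: R_B^{BC}·9.9 = 1985 + 404.7, so R_B^{BC} = 241.3 kN and R_C = 400.9 − 241.3 = 159.6 kN.

R_C = 159.6 kN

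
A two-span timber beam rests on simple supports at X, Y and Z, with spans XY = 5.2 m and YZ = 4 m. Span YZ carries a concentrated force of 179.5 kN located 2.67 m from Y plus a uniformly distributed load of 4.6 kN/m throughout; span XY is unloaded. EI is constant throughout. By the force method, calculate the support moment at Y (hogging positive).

Insert a hinge at Y; M_Y is the redundant, and each span becomes simply supported.
Discontinuity in slope at Y on the released structure — sum the simple-span end rotations:
  span YZ: point load 179.5 at a = 2.67: Pab(L + b)/(6LEI) = 141.6/EI
  span YZ: UDL 4.6: wL³/(24EI) = 12.27/EI
  relative rotation θ_0 = (0 + 153.8)/EI = 153.8/EI
A unit hogging moment at Y produces rotation L₁/(3EI) + L₂/(3EI) = 3.067/EI.
Compatibility: M_Y·(L₁+L₂)/(3EI) = θ_0, giving M_Y = 50.16 kN·m (hogging).

M_Y = 50.16 kN·m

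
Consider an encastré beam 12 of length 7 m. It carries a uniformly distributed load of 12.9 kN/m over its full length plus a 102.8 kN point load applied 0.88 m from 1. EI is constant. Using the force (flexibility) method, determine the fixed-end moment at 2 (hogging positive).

Take the two fixed-end moments M_1, M_2 as redundants; the released structure is the simple span 12.
On the primary (simply-supported) span, the end slopes from the loading are:
  at 1: UDL 12.9: wL³/(24EI) = 184.4/EI
  at 2: UDL 12.9: wL³/(24EI) = 184.4/EI
  at 1: point load 102.8 at a = 0.88: Pab(L + b)/(6LEI) = 172.9/EI
  at 2: point load 102.8 at a = 0.88: Pab(L + a)/(6LEI) = 103.9/EI
  θ_10 = 357.3/EI,  θ_20 = 288.2/EI
Flexibility coefficients: a unit moment at one end gives L/(3EI) there and L/(6EI) at the far end, so f₁₁ = f₂₂ = 2.333/EI and f₁₂ = f₂₁ = 1.167/EI.
Compatibility — zero rotation at each built-in end:
  2.333 M_1 + 1.167 M_2 = 357.3
  1.167 M_1 + 2.333 M_2 = 288.2
Solving the pair gives M_1 = 121.8 kN·m and M_2 = 62.62 kN·m (hogging).

M_2 = 62.62 kN·m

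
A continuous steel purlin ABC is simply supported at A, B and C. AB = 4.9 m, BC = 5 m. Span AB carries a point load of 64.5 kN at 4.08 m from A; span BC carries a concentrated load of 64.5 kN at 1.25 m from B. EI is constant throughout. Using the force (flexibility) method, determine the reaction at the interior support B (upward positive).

Insert a hinge at B; M_B is the redundant, and each span becomes simply supported.
Discontinuity in slope at B on the released structure — sum the simple-span end rotations:
  span AB: point load 64.5 at a = 4.08: Pab(L + a)/(6LEI) = 65.91/EI
  span BC: point load 64.5 at a = 1.25: Pab(L + b)/(6LEI) = 88.18/EI
  relative rotation θ_0 = (65.91 + 88.18)/EI = 154.1/EI
A unit hogging moment at B produces rotation L₁/(3EI) + L₂/(3EI) = 3.3/EI.
Compatibility: M_B·(L₁+L₂)/(3EI) = θ_0, giving M_B = 46.7 kN·m (hogging).
Span AB, ΣM about A with M_B applied at B: R_B^{AB}·4.9 = 263.2 + 46.7, so R_B^{AB} = 63.24 kN and R_A = 64.5 − 63.24 = 1.264 kN.
Span BC, ΣM about C: R_B^{BC}·5 = 241.9 + 46.7, so R_B^{BC} = 57.71 kN and R_C = 64.5 − 57.71 = 6.786 kN.
R_B = 63.24 + 57.71 = 120.9 kN.

R_B = 120.9 kN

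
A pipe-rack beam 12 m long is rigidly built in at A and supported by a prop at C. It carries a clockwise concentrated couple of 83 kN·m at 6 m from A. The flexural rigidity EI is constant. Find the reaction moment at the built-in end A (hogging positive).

Choose R_C as the redundant. The primary structure is the cantilever fixed at A.
Primary-structure tip deflection at C by superposition:
  clockwise couple 83 at a = 6: M₀a(2L − a)/(2EI) = 4482/EI
Tip deflection under a unit load at C: L³/(3EI) = 576/EI.
Compatibility at C: δ_0 − R_C·δ_{CC} = 0, so R_C = 4482/576 = 7.781 kN.
Moment equilibrium about A: M_A = Σ(load moments about A) − R_C·L = 83 − 7.781×12 = -10.38 kN·m.

M_A = -10.38 kN·m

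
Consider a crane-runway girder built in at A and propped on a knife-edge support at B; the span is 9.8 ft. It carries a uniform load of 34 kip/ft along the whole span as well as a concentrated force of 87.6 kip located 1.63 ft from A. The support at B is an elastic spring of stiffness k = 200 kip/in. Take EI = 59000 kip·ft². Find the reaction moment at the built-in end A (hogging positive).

M_A = 608.7 kip·ft

Remove the prop at B; the released (primary) structure is a cantilever built in at A.
Deflection at B on the released cantilever, summing each load's contribution:
  UDL 34: wL⁴/(8EI) = 39201/EI
  point load 87.6 at a = 1.63: Pa²(3L − a)/(6EI) = 1077/EI
  δ_0 = 40278/EI
Flexibility coefficient — unit upward force at B: δ_{BB} = L³/(3EI) = 313.7/EI.
With EI = 59000 kip·ft²: δ_0 = 0.68268 ft and δ_{BB} = 0.005317 ft/kip.
Compatibility — the spring shortens by R_B/k under the reaction it provides: δ_0 − R_B·δ_{BB} = R_B/k. With 1/k = 1/(200×12) ft/kip = 0.000417 ft/kip, R_B = δ_0 / (δ_{BB} + 1/k) = 0.68268 / (0.005317 + 0.000417) = 119.1 kip.
Moment equilibrium about A: M_A = Σ(load moments about A) − R_B·L = 1775 − 119.1×9.8 = 608.7 kip·ft.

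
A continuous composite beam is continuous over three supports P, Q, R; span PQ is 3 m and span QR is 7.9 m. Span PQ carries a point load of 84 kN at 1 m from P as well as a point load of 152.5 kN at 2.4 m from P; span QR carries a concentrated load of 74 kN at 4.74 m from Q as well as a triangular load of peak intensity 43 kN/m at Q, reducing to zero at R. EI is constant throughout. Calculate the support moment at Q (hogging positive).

M_Q = 229.3 kN·m

Release continuity at Q by inserting a hinge; the redundant is the internal moment M_Q. The primary structure is two simply-supported spans PQ and QR.
Discontinuity in slope at Q on the released structure — sum the simple-span end rotations:
  span PQ: point load 84 at a = 1: Pab(L + a)/(6LEI) = 37.33/EI
  span PQ: point load 152.5 at a = 2.4: Pab(L + a)/(6LEI) = 65.88/EI
  span QR: point load 74 at a = 4.74: Pab(L + b)/(6LEI) = 258.6/EI
  span QR: triangular load, peak 43: w₀L³/(45EI) = 471.1/EI
  relative rotation θ_0 = (103.2 + 729.8)/EI = 833/EI
A unit hogging moment at Q produces rotation L₁/(3EI) + L₂/(3EI) = 3.633/EI.
Slope continuity at Q: θ_0 = M_Q·3.633/EI, so M_Q = 833/3.633 = 229.3 kN·m (hogging).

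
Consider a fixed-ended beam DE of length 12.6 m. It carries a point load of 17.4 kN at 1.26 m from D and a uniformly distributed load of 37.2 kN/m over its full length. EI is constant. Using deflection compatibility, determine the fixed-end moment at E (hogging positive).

Release both end moments; the primary structure is a simply-supported span DE with redundants M_D and M_E.
End rotations of the released simple span under the applied load (×1/EI):
  at D: point load 17.4 at a = 1.26: Pab(L + b)/(6LEI) = 78.73/EI
  at E: point load 17.4 at a = 1.26: Pab(L + a)/(6LEI) = 45.58/EI
  at D: UDL 37.2: wL³/(24EI) = 3101/EI
  at E: UDL 37.2: wL³/(24EI) = 3101/EI
  θ_D0 = 3179/EI,  θ_E0 = 3146/EI
Flexibility coefficients: a unit moment at one end gives L/(3EI) there and L/(6EI) at the far end, so f₁₁ = f₂₂ = 4.2/EI and f₁₂ = f₂₁ = 2.1/EI.
Compatibility — zero rotation at each built-in end:
  4.2 M_D + 2.1 M_E = 3179
  2.1 M_D + 4.2 M_E = 3146
Solving the pair gives M_D = 509.9 kN·m and M_E = 494.1 kN·m (hogging).

M_E = 494.1 kN·m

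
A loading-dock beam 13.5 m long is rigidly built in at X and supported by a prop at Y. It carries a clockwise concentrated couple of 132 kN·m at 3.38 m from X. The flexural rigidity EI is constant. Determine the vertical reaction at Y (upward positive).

Choose R_Y as the redundant. The primary structure is the cantilever fixed at X.
Primary-structure tip deflection at Y by superposition:
  clockwise couple 132 at a = 3.38: M₀a(2L − a)/(2EI) = 5269/EI
Tip deflection under a unit load at Y: L³/(3EI) = 820.1/EI.
Compatibility at Y: δ_0 − R_Y·δ_{YY} = 0, so R_Y = 5269/820.1 = 6.425 kN.

R_Y = 6.425 kN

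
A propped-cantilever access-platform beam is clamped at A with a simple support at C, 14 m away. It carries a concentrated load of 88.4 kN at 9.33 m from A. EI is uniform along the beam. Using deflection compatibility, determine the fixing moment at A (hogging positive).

M_A = 183.4 kN·m

Take the reaction at C as the redundant and release it; the primary structure is a cantilever fixed at A.
Downward deflection at the released point C due to the loads:
  point load 88.4 at a = 9.33: Pa²(3L − a)/(6EI) = 41900/EI
Flexibility coefficient — unit upward force at C: δ_{CC} = L³/(3EI) = 914.7/EI.
Compatibility at C: δ_0 − R_C·δ_{CC} = 0, so R_C = 41900/914.7 = 45.81 kN.
Moment equilibrium about A: M_A = Σ(load moments about A) − R_C·L = 824.8 − 45.81×14 = 183.4 kN·m.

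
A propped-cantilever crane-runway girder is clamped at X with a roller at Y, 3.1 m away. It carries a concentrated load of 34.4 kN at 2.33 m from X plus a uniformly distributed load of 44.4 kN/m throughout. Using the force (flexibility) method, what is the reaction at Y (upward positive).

Release the roller at Y. Primary structure: cantilever fixed at X.
Free-end deflection of the primary structure under the applied loading (downward +):
  point load 34.4 at a = 2.33: Pa²(3L − a)/(6EI) = 216.9/EI
  UDL 44.4: wL⁴/(8EI) = 512.6/EI
  δ_0 = 729.5/EI
Tip deflection under a unit load at Y: L³/(3EI) = 9.93/EI.
Compatibility at Y: δ_0 − R_Y·δ_{YY} = 0, so R_Y = 729.5/9.93 = 73.46 kN.

R_Y = 73.46 kN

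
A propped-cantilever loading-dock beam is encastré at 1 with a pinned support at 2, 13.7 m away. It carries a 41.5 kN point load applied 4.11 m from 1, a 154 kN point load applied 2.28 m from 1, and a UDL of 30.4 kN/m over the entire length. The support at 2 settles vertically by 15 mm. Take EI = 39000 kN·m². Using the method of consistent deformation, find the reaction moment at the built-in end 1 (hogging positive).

Remove the prop at 2; the released (primary) structure is a cantilever built in at 1.
Downward deflection at the released point 2 due to the loads:
  point load 41.5 at a = 4.11: Pa²(3L − a)/(6EI) = 4322/EI
  point load 154 at a = 2.28: Pa²(3L − a)/(6EI) = 5180/EI
  UDL 30.4: wL⁴/(8EI) = 133865/EI
  δ_0 = 143366/EI
Flexibility coefficient — unit upward force at 2: δ_{22} = L³/(3EI) = 857.1/EI.
With EI = 39000 kN·m²: δ_0 = 3.6761 m and δ_{22} = 0.021977 m/kN.
Compatibility — the beam at 2 must follow the support down by 0.015 m: δ_0 − R_2·δ_{22} = 0.015, so R_2 = (3.6761 − 0.015)/0.021977 = 166.6 kN.
Moment equilibrium about 1: M_1 = Σ(load moments about 1) − R_2·L = 3375 − 166.6×13.7 = 1092 kN·m.

M_1 = 1092 kN·m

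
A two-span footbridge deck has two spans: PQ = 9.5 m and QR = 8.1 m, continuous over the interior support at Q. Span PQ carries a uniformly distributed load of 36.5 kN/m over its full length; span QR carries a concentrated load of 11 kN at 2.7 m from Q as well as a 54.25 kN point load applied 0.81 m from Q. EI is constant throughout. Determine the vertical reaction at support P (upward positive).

Insert a hinge at Q; M_Q is the redundant, and each span becomes simply supported.
End slopes at the hinge Q, treating each span as simply supported:
  span PQ: UDL 36.5: wL³/(24EI) = 1304/EI
  span QR: point load 11 at a = 2.7: Pab(L + b)/(6LEI) = 44.55/EI
  span QR: point load 54.25 at a = 0.81: Pab(L + b)/(6LEI) = 101.4/EI
  relative rotation θ_0 = (1304 + 146)/EI = 1450/EI
A unit hogging moment at Q produces rotation L₁/(3EI) + L₂/(3EI) = 5.867/EI.
Slope continuity at Q: θ_0 = M_Q·5.867/EI, so M_Q = 1450/5.867 = 247.1 kN·m (hogging).
Span PQ, ΣM about P with M_Q applied at Q: R_Q^{PQ}·9.5 = 1647 + 247.1, so R_Q^{PQ} = 199.4 kN and R_P = 346.8 − 199.4 = 147.4 kN.

R_P = 147.4 kN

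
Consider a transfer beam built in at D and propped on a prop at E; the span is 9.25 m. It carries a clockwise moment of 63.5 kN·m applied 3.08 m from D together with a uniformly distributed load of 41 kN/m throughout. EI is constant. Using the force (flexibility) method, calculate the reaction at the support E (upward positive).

Remove the prop at E; the released (primary) structure is a cantilever built in at D.
Primary-structure tip deflection at E by superposition:
  clockwise couple 63.5 at a = 3.08: M₀a(2L − a)/(2EI) = 1508/EI
  UDL 41: wL⁴/(8EI) = 37520/EI
  δ_0 = 39028/EI
Flexibility coefficient — unit upward force at E: δ_{EE} = L³/(3EI) = 263.8/EI.
The prop prevents deflection at E: R_E = δ_0/δ_{EE} = 39028/263.8 = 147.9 kN.

R_E = 147.9 kN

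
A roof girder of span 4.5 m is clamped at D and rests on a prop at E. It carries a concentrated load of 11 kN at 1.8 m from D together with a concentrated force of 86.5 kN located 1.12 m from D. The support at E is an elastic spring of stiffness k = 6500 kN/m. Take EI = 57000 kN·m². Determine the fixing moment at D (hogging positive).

M_D = 82.95 kN·m

Remove the prop at E; the released (primary) structure is a cantilever built in at D.
Free-end deflection of the primary structure under the applied loading (downward +):
  point load 11 at a = 1.8: Pa²(3L − a)/(6EI) = 69.5/EI
  point load 86.5 at a = 1.12: Pa²(3L − a)/(6EI) = 223.9/EI
  δ_0 = 293.4/EI
Flexibility coefficient — unit upward force at E: δ_{EE} = L³/(3EI) = 30.38/EI.
With EI = 57000 kN·m²: δ_0 = 0.005147 m and δ_{EE} = 0.000533 m/kN.
Compatibility — the spring shortens by R_E/k under the reaction it provides: δ_0 − R_E·δ_{EE} = R_E/k. With 1/k = 0.000154 m/kN, R_E = δ_0 / (δ_{EE} + 1/k) = 0.005147 / (0.000533 + 0.000154) = 7.495 kN.
Moment equilibrium about D: M_D = Σ(load moments about D) − R_E·L = 116.7 − 7.495×4.5 = 82.95 kN·m.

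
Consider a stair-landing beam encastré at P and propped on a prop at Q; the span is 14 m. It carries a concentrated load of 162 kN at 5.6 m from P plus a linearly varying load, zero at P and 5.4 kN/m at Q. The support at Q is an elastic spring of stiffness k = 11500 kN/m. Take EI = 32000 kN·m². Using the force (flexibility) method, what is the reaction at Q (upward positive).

Choose R_Q as the redundant. The primary structure is the cantilever fixed at P.
Downward deflection at the released point Q due to the loads:
  point load 162 at a = 5.6: Pa²(3L − a)/(6EI) = 30821/EI
  triangular load, peak 5.4 at the free end: 11w₀L⁴/(120EI) = 19016/EI
  δ_0 = 49837/EI
Tip deflection under a unit load at Q: L³/(3EI) = 914.7/EI.
With EI = 32000 kN·m²: δ_0 = 1.5574 m and δ_{QQ} = 0.028583 m/kN.
Compatibility — the spring shortens by R_Q/k under the reaction it provides: δ_0 − R_Q·δ_{QQ} = R_Q/k. With 1/k = 0.000087 m/kN, R_Q = δ_0 / (δ_{QQ} + 1/k) = 1.5574 / (0.028583 + 0.000087) = 54.32 kN.

R_Q = 54.32 kN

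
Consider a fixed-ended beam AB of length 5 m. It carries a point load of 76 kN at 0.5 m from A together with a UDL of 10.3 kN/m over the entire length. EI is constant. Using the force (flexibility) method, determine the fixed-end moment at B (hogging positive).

M_B = 24.88 kN·m

Take the two fixed-end moments M_A, M_B as redundants; the released structure is the simple span AB.
On the primary (simply-supported) span, the end slopes from the loading are:
  at A: point load 76 at a = 0.5: Pab(L + b)/(6LEI) = 54.15/EI
  at B: point load 76 at a = 0.5: Pab(L + a)/(6LEI) = 31.35/EI
  at A: UDL 10.3: wL³/(24EI) = 53.65/EI
  at B: UDL 10.3: wL³/(24EI) = 53.65/EI
  θ_A0 = 107.8/EI,  θ_B0 = 85/EI
Flexibility coefficients: a unit moment at one end gives L/(3EI) there and L/(6EI) at the far end, so f₁₁ = f₂₂ = 1.667/EI and f₁₂ = f₂₁ = 0.8333/EI.
Compatibility — zero rotation at each built-in end:
  1.667 M_A + 0.8333 M_B = 107.8
  0.8333 M_A + 1.667 M_B = 85
Solving the pair gives M_A = 52.24 kN·m and M_B = 24.88 kN·m (hogging).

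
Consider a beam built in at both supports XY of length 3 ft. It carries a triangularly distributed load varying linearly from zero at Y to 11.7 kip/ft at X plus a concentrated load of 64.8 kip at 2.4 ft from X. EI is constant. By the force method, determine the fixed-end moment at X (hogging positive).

Take the two fixed-end moments M_X, M_Y as redundants; the released structure is the simple span XY.
End rotations of the released simple span under the applied load (×1/EI):
  at X: triangular load, peak 11.7: w₀L³/(45EI) = 7.02/EI
  at Y: triangular load, peak 11.7: 7w₀L³/(360EI) = 6.143/EI
  at X: point load 64.8 at a = 2.4: Pab(L + b)/(6LEI) = 18.66/EI
  at Y: point load 64.8 at a = 2.4: Pab(L + a)/(6LEI) = 27.99/EI
  θ_X0 = 25.68/EI,  θ_Y0 = 34.14/EI
Flexibility coefficients: a unit moment at one end gives L/(3EI) there and L/(6EI) at the far end, so f₁₁ = f₂₂ = 1/EI and f₁₂ = f₂₁ = 0.5/EI.
Compatibility — zero rotation at each built-in end:
  1 M_X + 0.5 M_Y = 25.68
  0.5 M_X + 1 M_Y = 34.14
Solving the pair gives M_X = 11.49 kip·ft and M_Y = 28.39 kip·ft (hogging).

M_X = 11.49 kip·ft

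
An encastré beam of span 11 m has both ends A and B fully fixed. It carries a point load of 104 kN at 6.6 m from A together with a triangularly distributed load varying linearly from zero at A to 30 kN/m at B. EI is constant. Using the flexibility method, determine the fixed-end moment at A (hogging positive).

Take the two fixed-end moments M_A, M_B as redundants; the released structure is the simple span AB.
Simple-span end rotations at A and B under the given loads:
  at A: point load 104 at a = 6.6: Pab(L + b)/(6LEI) = 704.7/EI
  at B: point load 104 at a = 6.6: Pab(L + a)/(6LEI) = 805.4/EI
  at A: triangular load, peak 30: 7w₀L³/(360EI) = 776.4/EI
  at B: triangular load, peak 30: w₀L³/(45EI) = 887.3/EI
  θ_A0 = 1481/EI,  θ_B0 = 1693/EI
Flexibility coefficients: a unit moment at one end gives L/(3EI) there and L/(6EI) at the far end, so f₁₁ = f₂₂ = 3.667/EI and f₁₂ = f₂₁ = 1.833/EI.
Compatibility — zero rotation at each built-in end:
  3.667 M_A + 1.833 M_B = 1481
  1.833 M_A + 3.667 M_B = 1693
Solving the pair gives M_A = 230.8 kN·m and M_B = 346.2 kN·m (hogging).

M_A = 230.8 kN·m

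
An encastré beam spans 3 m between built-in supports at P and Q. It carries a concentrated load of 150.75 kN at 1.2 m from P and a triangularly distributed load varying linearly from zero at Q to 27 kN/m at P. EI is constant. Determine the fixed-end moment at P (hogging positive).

Release both end moments; the primary structure is a simply-supported span PQ with redundants M_P and M_Q.
End rotations of the released simple span under the applied load (×1/EI):
  at P: point load 150.75 at a = 1.2: Pab(L + b)/(6LEI) = 86.83/EI
  at Q: point load 150.75 at a = 1.2: Pab(L + a)/(6LEI) = 75.98/EI
  at P: triangular load, peak 27: w₀L³/(45EI) = 16.2/EI
  at Q: triangular load, peak 27: 7w₀L³/(360EI) = 14.18/EI
  θ_P0 = 103/EI,  θ_Q0 = 90.15/EI
Flexibility coefficients: a unit moment at one end gives L/(3EI) there and L/(6EI) at the far end, so f₁₁ = f₂₂ = 1/EI and f₁₂ = f₂₁ = 0.5/EI.
Compatibility — zero rotation at each built-in end:
  1 M_P + 0.5 M_Q = 103
  0.5 M_P + 1 M_Q = 90.15
Solving the pair gives M_P = 77.27 kN·m and M_Q = 51.52 kN·m (hogging).

M_P = 77.27 kN·m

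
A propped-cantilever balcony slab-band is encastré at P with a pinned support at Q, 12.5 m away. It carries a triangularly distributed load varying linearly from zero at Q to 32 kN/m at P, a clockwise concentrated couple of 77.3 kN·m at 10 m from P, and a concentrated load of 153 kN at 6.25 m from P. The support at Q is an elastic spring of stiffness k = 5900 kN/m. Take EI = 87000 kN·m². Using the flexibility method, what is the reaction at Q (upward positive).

Remove the prop at Q; the released (primary) structure is a cantilever built in at P.
Primary-structure tip deflection at Q by superposition:
  triangular load, peak 32 at the fixed end: w₀L⁴/(30EI) = 26042/EI
  clockwise couple 77.3 at a = 10: M₀a(2L − a)/(2EI) = 5798/EI
  point load 153 at a = 6.25: Pa²(3L − a)/(6EI) = 31128/EI
  δ_0 = 62967/EI
Tip deflection under a unit load at Q: L³/(3EI) = 651/EI.
With EI = 87000 kN·m²: δ_0 = 0.72376 m and δ_{QQ} = 0.007483 m/kN.
Compatibility — the spring shortens by R_Q/k under the reaction it provides: δ_0 − R_Q·δ_{QQ} = R_Q/k. With 1/k = 0.000169 m/kN, R_Q = δ_0 / (δ_{QQ} + 1/k) = 0.72376 / (0.007483 + 0.000169) = 94.58 kN.

R_Q = 94.58 kN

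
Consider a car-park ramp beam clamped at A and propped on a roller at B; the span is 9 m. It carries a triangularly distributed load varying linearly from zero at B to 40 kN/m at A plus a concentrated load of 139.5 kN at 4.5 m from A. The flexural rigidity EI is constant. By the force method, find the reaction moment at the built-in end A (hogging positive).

M_A = 451.4 kN·m

Choose R_B as the redundant. The primary structure is the cantilever fixed at A.
Downward deflection at the released point B due to the loads:
  triangular load, peak 40 at the fixed end: w₀L⁴/(30EI) = 8748/EI
  point load 139.5 at a = 4.5: Pa²(3L − a)/(6EI) = 10593/EI
  δ_0 = 19341/EI
Tip deflection under a unit load at B: L³/(3EI) = 243/EI.
The prop prevents deflection at B: R_B = δ_0/δ_{BB} = 19341/243 = 79.59 kN.
Moment equilibrium about A: M_A = Σ(load moments about A) − R_B·L = 1168 − 79.59×9 = 451.4 kN·m.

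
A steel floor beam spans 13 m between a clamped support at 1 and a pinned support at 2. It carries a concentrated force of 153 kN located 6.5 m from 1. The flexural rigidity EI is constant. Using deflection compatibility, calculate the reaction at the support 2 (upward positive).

R_2 = 47.81 kN

Take the reaction at 2 as the redundant and release it; the primary structure is a cantilever fixed at 1.
Deflection at 2 on the released cantilever, summing each load's contribution:
  point load 153 at a = 6.5: Pa²(3L − a)/(6EI) = 35015/EI
Tip deflection under a unit load at 2: L³/(3EI) = 732.3/EI.
The prop prevents deflection at 2: R_2 = δ_0/δ_{22} = 35015/732.3 = 47.81 kN.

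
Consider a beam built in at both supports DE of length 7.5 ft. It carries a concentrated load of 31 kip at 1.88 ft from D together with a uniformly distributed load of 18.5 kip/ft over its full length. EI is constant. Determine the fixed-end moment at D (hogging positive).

M_D = 119.4 kip·ft

Take the two fixed-end moments M_D, M_E as redundants; the released structure is the simple span DE.
On the primary (simply-supported) span, the end slopes from the loading are:
  at D: point load 31 at a = 1.88: Pab(L + b)/(6LEI) = 95.49/EI
  at E: point load 31 at a = 1.88: Pab(L + a)/(6LEI) = 68.27/EI
  at D: UDL 18.5: wL³/(24EI) = 325.2/EI
  at E: UDL 18.5: wL³/(24EI) = 325.2/EI
  θ_D0 = 420.7/EI,  θ_E0 = 393.5/EI
Flexibility coefficients: a unit moment at one end gives L/(3EI) there and L/(6EI) at the far end, so f₁₁ = f₂₂ = 2.5/EI and f₁₂ = f₂₁ = 1.25/EI.
Compatibility — zero rotation at each built-in end:
  2.5 M_D + 1.25 M_E = 420.7
  1.25 M_D + 2.5 M_E = 393.5
Solving the pair gives M_D = 119.4 kip·ft and M_E = 97.67 kip·ft (hogging).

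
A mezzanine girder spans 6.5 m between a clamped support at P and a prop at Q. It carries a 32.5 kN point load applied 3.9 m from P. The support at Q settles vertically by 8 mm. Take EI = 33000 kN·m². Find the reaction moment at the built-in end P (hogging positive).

M_P = 54.24 kN·m

Take the reaction at Q as the redundant and release it; the primary structure is a cantilever fixed at P.
Deflection at Q on the released cantilever, summing each load's contribution:
  point load 32.5 at a = 3.9: Pa²(3L − a)/(6EI) = 1285/EI
Tip deflection under a unit load at Q: L³/(3EI) = 91.54/EI.
With EI = 33000 kN·m²: δ_0 = 0.038947 m and δ_{QQ} = 0.002774 m/kN.
Compatibility — the beam at Q must follow the support down by 0.008 m: δ_0 − R_Q·δ_{QQ} = 0.008, so R_Q = (0.038947 − 0.008)/0.002774 = 11.16 kN.
Moment equilibrium about P: M_P = Σ(load moments about P) − R_Q·L = 126.8 − 11.16×6.5 = 54.24 kN·m.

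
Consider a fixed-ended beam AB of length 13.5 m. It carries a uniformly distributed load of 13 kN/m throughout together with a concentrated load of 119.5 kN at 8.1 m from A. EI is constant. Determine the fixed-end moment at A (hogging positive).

Take the two fixed-end moments M_A, M_B as redundants; the released structure is the simple span AB.
End rotations of the released simple span under the applied load (×1/EI):
  at A: UDL 13: wL³/(24EI) = 1333/EI
  at B: UDL 13: wL³/(24EI) = 1333/EI
  at A: point load 119.5 at a = 8.1: Pab(L + b)/(6LEI) = 1220/EI
  at B: point load 119.5 at a = 8.1: Pab(L + a)/(6LEI) = 1394/EI
  θ_A0 = 2552/EI,  θ_B0 = 2727/EI
Flexibility coefficients: a unit moment at one end gives L/(3EI) there and L/(6EI) at the far end, so f₁₁ = f₂₂ = 4.5/EI and f₁₂ = f₂₁ = 2.25/EI.
Compatibility — zero rotation at each built-in end:
  4.5 M_A + 2.25 M_B = 2552
  2.25 M_A + 4.5 M_B = 2727
Solving the pair gives M_A = 352.3 kN·m and M_B = 429.7 kN·m (hogging).

M_A = 352.3 kN·m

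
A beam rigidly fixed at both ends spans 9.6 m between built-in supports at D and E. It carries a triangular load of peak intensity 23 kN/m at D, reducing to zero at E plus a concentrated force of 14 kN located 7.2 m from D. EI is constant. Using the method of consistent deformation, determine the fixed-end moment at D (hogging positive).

Take the two fixed-end moments M_D, M_E as redundants; the released structure is the simple span DE.
On the primary (simply-supported) span, the end slopes from the loading are:
  at D: triangular load, peak 23: w₀L³/(45EI) = 452.2/EI
  at E: triangular load, peak 23: 7w₀L³/(360EI) = 395.7/EI
  at D: point load 14 at a = 7.2: Pab(L + b)/(6LEI) = 50.4/EI
  at E: point load 14 at a = 7.2: Pab(L + a)/(6LEI) = 70.56/EI
  θ_D0 = 502.6/EI,  θ_E0 = 466.2/EI
Flexibility coefficients: a unit moment at one end gives L/(3EI) there and L/(6EI) at the far end, so f₁₁ = f₂₂ = 3.2/EI and f₁₂ = f₂₁ = 1.6/EI.
Compatibility — zero rotation at each built-in end:
  3.2 M_D + 1.6 M_E = 502.6
  1.6 M_D + 3.2 M_E = 466.2
Solving the pair gives M_D = 112.3 kN·m and M_E = 89.56 kN·m (hogging).

M_D = 112.3 kN·m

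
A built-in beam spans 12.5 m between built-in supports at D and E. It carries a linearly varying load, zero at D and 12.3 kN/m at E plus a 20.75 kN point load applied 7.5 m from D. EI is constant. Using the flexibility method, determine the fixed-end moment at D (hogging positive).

M_D = 88.96 kN·m

Take the two fixed-end moments M_D, M_E as redundants; the released structure is the simple span DE.
End rotations of the released simple span under the applied load (×1/EI):
  at D: triangular load, peak 12.3: 7w₀L³/(360EI) = 467.1/EI
  at E: triangular load, peak 12.3: w₀L³/(45EI) = 533.9/EI
  at D: point load 20.75 at a = 7.5: Pab(L + b)/(6LEI) = 181.6/EI
  at E: point load 20.75 at a = 7.5: Pab(L + a)/(6LEI) = 207.5/EI
  θ_D0 = 648.7/EI,  θ_E0 = 741.4/EI
Flexibility coefficients: a unit moment at one end gives L/(3EI) there and L/(6EI) at the far end, so f₁₁ = f₂₂ = 4.167/EI and f₁₂ = f₂₁ = 2.083/EI.
Compatibility — zero rotation at each built-in end:
  4.167 M_D + 2.083 M_E = 648.7
  2.083 M_D + 4.167 M_E = 741.4
Solving the pair gives M_D = 88.96 kN·m and M_E = 133.4 kN·m (hogging).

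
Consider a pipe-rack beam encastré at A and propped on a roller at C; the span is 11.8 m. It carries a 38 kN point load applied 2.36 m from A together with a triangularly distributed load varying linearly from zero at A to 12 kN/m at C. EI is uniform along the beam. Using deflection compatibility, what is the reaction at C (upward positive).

R_C = 41.07 kN

Choose R_C as the redundant. The primary structure is the cantilever fixed at A.
Deflection at C on the released cantilever, summing each load's contribution:
  point load 38 at a = 2.36: Pa²(3L − a)/(6EI) = 1165/EI
  triangular load, peak 12 at the free end: 11w₀L⁴/(120EI) = 21327/EI
  δ_0 = 22492/EI
Tip deflection under a unit load at C: L³/(3EI) = 547.7/EI.
Compatibility at C: δ_0 − R_C·δ_{CC} = 0, so R_C = 22492/547.7 = 41.07 kN.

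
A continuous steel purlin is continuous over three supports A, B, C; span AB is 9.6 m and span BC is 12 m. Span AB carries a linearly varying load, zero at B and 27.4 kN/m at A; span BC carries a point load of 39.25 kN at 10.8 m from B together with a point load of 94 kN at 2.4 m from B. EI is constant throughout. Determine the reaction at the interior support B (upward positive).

Take M_B as the redundant. Released structure: two simple spans AB and BC with a hinge at B.
Rotations at B on the released spans (each span's end-slope, ×1/EI):
  span AB: triangular load, peak 27.4: 7w₀L³/(360EI) = 471.4/EI
  span BC: point load 39.25 at a = 10.8: Pab(L + b)/(6LEI) = 93.26/EI
  span BC: point load 94 at a = 2.4: Pab(L + b)/(6LEI) = 649.7/EI
  relative rotation θ_0 = (471.4 + 743)/EI = 1214/EI
A unit hogging moment at B produces rotation L₁/(3EI) + L₂/(3EI) = 7.2/EI.
Compatibility: M_B·(L₁+L₂)/(3EI) = θ_0, giving M_B = 168.7 kN·m (hogging).
Span AB, ΣM about A with M_B applied at B: R_B^{AB}·9.6 = 420.9 + 168.7, so R_B^{AB} = 61.41 kN and R_A = 131.5 − 61.41 = 70.11 kN.
Span BC, ΣM about C: R_B^{BC}·12 = 949.5 + 168.7, so R_B^{BC} = 93.18 kN and R_C = 133.2 − 93.18 = 40.07 kN.
R_B = 61.41 + 93.18 = 154.6 kN.

R_B = 154.6 kN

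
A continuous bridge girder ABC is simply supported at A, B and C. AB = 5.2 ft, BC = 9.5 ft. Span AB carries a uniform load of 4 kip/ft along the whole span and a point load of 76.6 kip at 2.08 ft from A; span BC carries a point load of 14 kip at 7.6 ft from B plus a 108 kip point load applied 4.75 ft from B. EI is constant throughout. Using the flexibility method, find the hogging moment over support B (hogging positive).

Release continuity at B by inserting a hinge; the redundant is the internal moment M_B. The primary structure is two simply-supported spans AB and BC.
End slopes at the hinge B, treating each span as simply supported:
  span AB: UDL 4: wL³/(24EI) = 23.43/EI
  span AB: point load 76.6 at a = 2.08: Pab(L + a)/(6LEI) = 116/EI
  span BC: point load 14 at a = 7.6: Pab(L + b)/(6LEI) = 40.43/EI
  span BC: point load 108 at a = 4.75: Pab(L + b)/(6LEI) = 609.2/EI
  relative rotation θ_0 = (139.4 + 649.6)/EI = 789/EI
A unit hogging moment at B produces rotation L₁/(3EI) + L₂/(3EI) = 4.9/EI.
Compatibility: M_B·(L₁+L₂)/(3EI) = θ_0, giving M_B = 161 kip·ft (hogging).

M_B = 161 kip·ft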